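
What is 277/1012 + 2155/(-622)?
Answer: -1004283/314732 ≈ -3.1909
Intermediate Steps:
277/1012 + 2155/(-622) = 277*(1/1012) + 2155*(-1/622) = 277/1012 - 2155/622 = -1004283/314732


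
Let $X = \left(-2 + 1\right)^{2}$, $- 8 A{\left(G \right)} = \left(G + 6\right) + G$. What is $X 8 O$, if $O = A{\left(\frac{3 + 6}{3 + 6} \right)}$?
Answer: $-8$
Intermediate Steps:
$A{\left(G \right)} = - \frac{3}{4} - \frac{G}{4}$ ($A{\left(G \right)} = - \frac{\left(G + 6\right) + G}{8} = - \frac{\left(6 + G\right) + G}{8} = - \frac{6 + 2 G}{8} = - \frac{3}{4} - \frac{G}{4}$)
$O = -1$ ($O = - \frac{3}{4} - \frac{\left(3 + 6\right) \frac{1}{3 + 6}}{4} = - \frac{3}{4} - \frac{9 \cdot \frac{1}{9}}{4} = - \frac{3}{4} - \frac{1}{4} = -1$)
$X = 1$ ($X = \left(-1\right)^{2} = 1$)
$X 8 O = 1 \cdot 8 \left(-1\right) = 8 \left(-1\right) = -8$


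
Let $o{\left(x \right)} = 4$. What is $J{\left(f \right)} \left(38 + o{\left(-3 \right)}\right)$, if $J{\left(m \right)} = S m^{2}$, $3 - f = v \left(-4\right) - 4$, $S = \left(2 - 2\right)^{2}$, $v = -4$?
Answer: $0$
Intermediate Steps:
$S = 0$ ($S = 0^{2} = 0$)
$f = -9$ ($f = 3 - \left(\left(-4\right) \left(-4\right) - 4\right) = 3 - \left(16 - 4\right) = 3 - 12 = -9$)
$J{\left(m \right)} = 0$ ($J{\left(m \right)} = 0 m^{2} = 0$)
$J{\left(f \right)} \left(38 + o{\left(-3 \right)}\right) = 0 \left(38 + 4\right) = 0 \cdot 42 = 0$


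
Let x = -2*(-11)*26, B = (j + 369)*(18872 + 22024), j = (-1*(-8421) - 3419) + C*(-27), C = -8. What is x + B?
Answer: 228486524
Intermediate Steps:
j = 5218 (j = (-1*(-8421) - 3419) - 8*(-27) = (8421 - 3419) + 216 = 5002 + 216 = 5218)
B = 228485952 (B = (5218 + 369)*(18872 + 22024) = 5587*40896 = 228485952)
x = 572 (x = 22*26 = 572)
x + B = 572 + 228485952 = 228486524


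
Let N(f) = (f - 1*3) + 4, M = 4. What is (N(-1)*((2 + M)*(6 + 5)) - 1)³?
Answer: -1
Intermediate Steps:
N(f) = 1 + f (N(f) = (f - 3) + 4 = (-3 + f) + 4 = 1 + f)
(N(-1)*((2 + M)*(6 + 5)) - 1)³ = ((1 - 1)*((2 + 4)*(6 + 5)) - 1)³ = (0*(6*11) - 1)³ = (0*66 - 1)³ = (0 - 1)³ = (-1)³ = -1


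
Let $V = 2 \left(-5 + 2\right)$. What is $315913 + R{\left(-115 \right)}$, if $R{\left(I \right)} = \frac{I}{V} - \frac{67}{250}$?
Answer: $\frac{118474462}{375} \approx 3.1593 \cdot 10^{5}$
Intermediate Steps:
$V = -6$ ($V = 2 \left(-3\right) = -6$)
$R{\left(I \right)} = - \frac{67}{250} - \frac{I}{6}$ ($R{\left(I \right)} = \frac{I}{-6} - \frac{67}{250} = I \left(- \frac{1}{6}\right) - \frac{67}{250} = - \frac{I}{6} - \frac{67}{250} = - \frac{67}{250} - \frac{I}{6}$)
$315913 + R{\left(-115 \right)} = 315913 - - \frac{7087}{375} = 315913 + \left(- \frac{67}{250} + \frac{115}{6}\right) = 315913 + \frac{7087}{375} = \frac{118474462}{375}$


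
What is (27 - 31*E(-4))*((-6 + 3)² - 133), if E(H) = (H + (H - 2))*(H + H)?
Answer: 304172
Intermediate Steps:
E(H) = 2*H*(-2 + 2*H) (E(H) = (H + (-2 + H))*(2*H) = (-2 + 2*H)*(2*H) = 2*H*(-2 + 2*H))
(27 - 31*E(-4))*((-6 + 3)² - 133) = (27 - 124*(-4)*(-1 - 4))*((-6 + 3)² - 133) = (27 - 124*(-4)*(-5))*((-3)² - 133) = (27 - 31*80)*(9 - 133) = (27 - 2480)*(-124) = -2453*(-124) = 304172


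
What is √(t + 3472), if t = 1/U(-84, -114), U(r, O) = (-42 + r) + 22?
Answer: √9388262/52 ≈ 58.924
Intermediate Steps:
U(r, O) = -20 + r
t = -1/104 (t = 1/(-20 - 84) = 1/(-104) = -1/104 ≈ -0.0096154)
√(t + 3472) = √(-1/104 + 3472) = √(361087/104) = √9388262/52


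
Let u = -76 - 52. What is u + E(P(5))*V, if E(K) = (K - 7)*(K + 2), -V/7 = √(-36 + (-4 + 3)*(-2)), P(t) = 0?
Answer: -128 + 98*I*√34 ≈ -128.0 + 571.43*I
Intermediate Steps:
V = -7*I*√34 (V = -7*√(-36 + (-4 + 3)*(-2)) = -7*√(-36 - 1*(-2)) = -7*√(-36 + 2) = -7*I*√34 ≈ -40.817*I)
E(K) = (-7 + K)*(2 + K)
u = -128
u + E(P(5))*V = -128 + (-14 + 0² - 5*0)*(-7*I*√34) = -128 + (-14 + 0 + 0)*(-7*I*√34) = -128 - (-98)*I*√34 = -128 + 98*I*√34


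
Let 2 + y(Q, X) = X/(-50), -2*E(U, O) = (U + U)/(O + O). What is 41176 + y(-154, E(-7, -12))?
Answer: 49408807/1200 ≈ 41174.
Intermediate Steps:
E(U, O) = -U/(2*O) (E(U, O) = -(U + U)/(2*(O + O)) = -2*U/(2*(2*O)) = -2*U*1/(2*O)/2 = -U/(2*O))
y(Q, X) = -2 - X/50 (y(Q, X) = -2 + X/(-50) = -2 + X*(-1/50) = -2 - X/50)
41176 + y(-154, E(-7, -12)) = 41176 + (-2 - (-1)*(-7)/(100*(-12))) = 41176 + (-2 - (-1)*(-7)*(-1)/(100*12)) = 41176 + (-2 - 1/50*(-7/24)) = 41176 + (-2 + 7/1200) = 41176 - 2393/1200 = 49408807/1200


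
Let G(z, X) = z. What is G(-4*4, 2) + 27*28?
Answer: 740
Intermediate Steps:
G(-4*4, 2) + 27*28 = -4*4 + 27*28 = -16 + 756 = 740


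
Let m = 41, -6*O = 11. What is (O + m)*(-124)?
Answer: -14570/3 ≈ -4856.7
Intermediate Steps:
O = -11/6 (O = -⅙*11 = -11/6 ≈ -1.8333)
(O + m)*(-124) = (-11/6 + 41)*(-124) = (235/6)*(-124) = -14570/3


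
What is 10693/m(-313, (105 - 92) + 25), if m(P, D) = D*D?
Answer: 10693/1444 ≈ 7.4051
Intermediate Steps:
m(P, D) = D²
10693/m(-313, (105 - 92) + 25) = 10693/(((105 - 92) + 25)²) = 10693/((13 + 25)²) = 10693/(38²) = 10693/1444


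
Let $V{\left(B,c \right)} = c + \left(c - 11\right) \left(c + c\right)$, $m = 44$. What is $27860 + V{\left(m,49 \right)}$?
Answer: $31633$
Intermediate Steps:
$V{\left(B,c \right)} = c + 2 c \left(-11 + c\right)$ ($V{\left(B,c \right)} = c + \left(-11 + c\right) 2 c = c + 2 c \left(-11 + c\right)$)
$27860 + V{\left(m,49 \right)} = 27860 + 49 \left(-21 + 2 \cdot 49\right) = 27860 + 49 \left(-21 + 98\right) = 27860 + 49 \cdot 77 = 27860 + 3773 = 31633$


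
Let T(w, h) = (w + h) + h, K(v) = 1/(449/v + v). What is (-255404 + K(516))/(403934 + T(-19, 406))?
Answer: -68117523304/107942714535 ≈ -0.63105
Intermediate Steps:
K(v) = 1/(v + 449/v)
T(w, h) = w + 2*h (T(w, h) = (h + w) + h = w + 2*h)
(-255404 + K(516))/(403934 + T(-19, 406)) = (-255404 + 516/(449 + 516²))/(403934 + (-19 + 2*406)) = (-255404 + 516/(449 + 266256))/(403934 + (-19 + 812)) = (-255404 + 516/266705)/(403934 + 793) = (-255404 + 516*(1/266705))/404727 = (-255404 + 516/266705)*(1/404727) = -68117523304/266705*1/404727 = -68117523304/107942714535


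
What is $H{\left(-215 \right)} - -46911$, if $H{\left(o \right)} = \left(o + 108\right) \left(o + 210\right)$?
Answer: $47446$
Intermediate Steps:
$H{\left(o \right)} = \left(108 + o\right) \left(210 + o\right)$
$H{\left(-215 \right)} - -46911 = \left(22680 + \left(-215\right)^{2} + 318 \left(-215\right)\right) - -46911 = \left(22680 + 46225 - 68370\right) + 46911 = 535 + 46911 = 47446$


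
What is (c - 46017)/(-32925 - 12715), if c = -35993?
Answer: 8201/4564 ≈ 1.7969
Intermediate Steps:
(c - 46017)/(-32925 - 12715) = (-35993 - 46017)/(-32925 - 12715) = -82010/(-45640) = -82010*(-1/45640) = 8201/4564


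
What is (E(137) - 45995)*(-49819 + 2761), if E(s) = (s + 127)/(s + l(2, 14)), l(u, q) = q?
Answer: 326816915898/151 ≈ 2.1644e+9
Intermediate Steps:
E(s) = (127 + s)/(14 + s) (E(s) = (s + 127)/(s + 14) = (127 + s)/(14 + s))
(E(137) - 45995)*(-49819 + 2761) = ((127 + 137)/(14 + 137) - 45995)*(-49819 + 2761) = (264/151 - 45995)*(-47058) = -6944981/151*(-47058) = 326816915898/151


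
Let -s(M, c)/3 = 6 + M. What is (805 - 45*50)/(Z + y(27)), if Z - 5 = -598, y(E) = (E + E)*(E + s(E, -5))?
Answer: 1445/4481 ≈ 0.32247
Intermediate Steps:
s(M, c) = -18 - 3*M (s(M, c) = -3*(6 + M) = -18 - 3*M)
y(E) = 2*E*(-18 - 2*E) (y(E) = (E + E)*(E + (-18 - 3*E)) = (2*E)*(-18 - 2*E) = 2*E*(-18 - 2*E))
Z = -593 (Z = 5 - 598 = -593)
(805 - 45*50)/(Z + y(27)) = (805 - 45*50)/(-593 - 4*27*(9 + 27)) = (805 - 2250)/(-593 - 4*27*36) = -1445/(-593 - 3888) = -1445/(-4481) = -1445*(-1/4481) = 1445/4481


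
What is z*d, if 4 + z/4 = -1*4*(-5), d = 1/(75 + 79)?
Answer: 32/77 ≈ 0.41558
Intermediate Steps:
d = 1/154 ≈ 0.0064935
z = 64 (z = -16 + 4*(-1*4*(-5)) = -16 + 4*(-4*(-5)) = -16 + 4*20 = -16 + 80 = 64)
z*d = 64*(1/154) = 32/77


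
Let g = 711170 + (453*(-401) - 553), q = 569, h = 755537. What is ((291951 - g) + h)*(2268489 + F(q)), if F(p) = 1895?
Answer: 1177248593216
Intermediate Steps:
g = 528964 (g = 711170 + (-181653 - 553) = 711170 - 182206 = 528964)
((291951 - g) + h)*(2268489 + F(q)) = ((291951 - 1*528964) + 755537)*(2268489 + 1895) = ((291951 - 528964) + 755537)*2270384 = (-237013 + 755537)*2270384 = 518524*2270384 = 1177248593216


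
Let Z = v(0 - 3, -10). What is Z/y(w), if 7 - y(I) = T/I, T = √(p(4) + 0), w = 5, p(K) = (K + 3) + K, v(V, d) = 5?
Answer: 875/1214 + 25*√11/1214 ≈ 0.78906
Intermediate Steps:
Z = 5
p(K) = 3 + 2*K (p(K) = (3 + K) + K = 3 + 2*K)
T = √11 (T = √((3 + 2*4) + 0) = √((3 + 8) + 0) = √(11 + 0) = √11 ≈ 3.3166)
y(I) = 7 - √11/I
Z/y(w) = 5/(7 - 1*√11/5) = 5/(7 - 1*√11*⅕) = 5/(7 - √11/5)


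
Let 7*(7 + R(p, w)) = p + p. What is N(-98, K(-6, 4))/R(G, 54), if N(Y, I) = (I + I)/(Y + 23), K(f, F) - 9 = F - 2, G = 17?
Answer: 154/1125 ≈ 0.13689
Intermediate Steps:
K(f, F) = 7 + F (K(f, F) = 9 + (F - 2) = 9 + (-2 + F) = 7 + F)
N(Y, I) = 2*I/(23 + Y) (N(Y, I) = (2*I)/(23 + Y) = 2*I/(23 + Y))
R(p, w) = -7 + 2*p/7 (R(p, w) = -7 + (p + p)/7 = -7 + (2*p)/7 = -7 + 2*p/7)
N(-98, K(-6, 4))/R(G, 54) = (2*(7 + 4)/(23 - 98))/(-7 + (2/7)*17) = (2*11/(-75))/(-7 + 34/7) = (2*11*(-1/75))/(-15/7) = -22/75*(-7/15) = 154/1125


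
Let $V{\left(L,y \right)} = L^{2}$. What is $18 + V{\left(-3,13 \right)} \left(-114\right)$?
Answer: $-1008$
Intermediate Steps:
$18 + V{\left(-3,13 \right)} \left(-114\right) = 18 + \left(-3\right)^{2} \left(-114\right) = 18 + 9 \left(-114\right) = 18 - 1026 = -1008$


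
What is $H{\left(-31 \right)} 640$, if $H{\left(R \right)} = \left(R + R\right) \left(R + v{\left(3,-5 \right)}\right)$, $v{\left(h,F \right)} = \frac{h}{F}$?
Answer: $1253888$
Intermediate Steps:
$H{\left(R \right)} = 2 R \left(- \frac{3}{5} + R\right)$ ($H{\left(R \right)} = \left(R + R\right) \left(R + \frac{3}{-5}\right) = 2 R \left(R + 3 \left(- \frac{1}{5}\right)\right) = 2 R \left(R - \frac{3}{5}\right) = 2 R \left(- \frac{3}{5} + R\right)$)
$H{\left(-31 \right)} 640 = \frac{2}{5} \left(-31\right) \left(-3 + 5 \left(-31\right)\right) 640 = \frac{2}{5} \left(-31\right) \left(-3 - 155\right) 640 = \frac{2}{5} \left(-31\right) \left(-158\right) 640 = \frac{9796}{5} \cdot 640 = 1253888$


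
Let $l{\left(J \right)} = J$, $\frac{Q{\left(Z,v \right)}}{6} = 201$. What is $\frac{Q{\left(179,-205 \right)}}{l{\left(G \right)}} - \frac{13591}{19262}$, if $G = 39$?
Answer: $\frac{7566641}{250406} \approx 30.217$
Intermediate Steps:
$Q{\left(Z,v \right)} = 1206$ ($Q{\left(Z,v \right)} = 6 \cdot 201 = 1206$)
$\frac{Q{\left(179,-205 \right)}}{l{\left(G \right)}} - \frac{13591}{19262} = \frac{1206}{39} - \frac{13591}{19262} = 1206 \cdot \frac{1}{39} - \frac{13591}{19262} = \frac{402}{13} - \frac{13591}{19262} = \frac{7566641}{250406}$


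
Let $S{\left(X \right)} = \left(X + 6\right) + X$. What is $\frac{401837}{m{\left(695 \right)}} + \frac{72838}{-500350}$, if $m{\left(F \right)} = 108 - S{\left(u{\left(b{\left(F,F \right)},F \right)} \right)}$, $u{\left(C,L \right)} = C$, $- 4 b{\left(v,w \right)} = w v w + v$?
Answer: $- \frac{6012459196428}{41992283286475} \approx -0.14318$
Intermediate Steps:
$b{\left(v,w \right)} = - \frac{v}{4} - \frac{v w^{2}}{4}$ ($b{\left(v,w \right)} = - \frac{w v w + v}{4} = - \frac{v w w + v}{4} = - \frac{v w^{2} + v}{4} = - \frac{v + v w^{2}}{4} = - \frac{v}{4} - \frac{v w^{2}}{4}$)
$S{\left(X \right)} = 6 + 2 X$ ($S{\left(X \right)} = \left(6 + X\right) + X = 6 + 2 X$)
$m{\left(F \right)} = 102 + \frac{F \left(1 + F^{2}\right)}{2}$ ($m{\left(F \right)} = 108 - \left(6 + 2 \left(- \frac{F \left(1 + F^{2}\right)}{4}\right)\right) = 108 - \left(6 - \frac{F \left(1 + F^{2}\right)}{2}\right) = 108 + \left(-6 + \frac{F \left(1 + F^{2}\right)}{2}\right) = 102 + \frac{F \left(1 + F^{2}\right)}{2}$)
$\frac{401837}{m{\left(695 \right)}} + \frac{72838}{-500350} = \frac{401837}{102 + \frac{1}{2} \cdot 695 + \frac{695^{3}}{2}} + \frac{72838}{-500350} = \frac{401837}{102 + \frac{695}{2} + \frac{1}{2} \cdot 335702375} + 72838 \left(- \frac{1}{500350}\right) = \frac{401837}{102 + \frac{695}{2} + \frac{335702375}{2}} - \frac{36419}{250175} = \frac{401837}{167851637} - \frac{36419}{250175} = - \frac{6012459196428}{41992283286475}$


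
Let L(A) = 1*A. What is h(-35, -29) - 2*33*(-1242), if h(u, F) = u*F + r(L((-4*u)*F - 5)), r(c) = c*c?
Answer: 16607212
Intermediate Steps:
L(A) = A
r(c) = c²
h(u, F) = (-5 - 4*F*u)² + F*u (h(u, F) = u*F + ((-4*u)*F - 5)² = F*u + (-4*F*u - 5)² = F*u + (-5 - 4*F*u)² = (-5 - 4*F*u)² + F*u)
h(-35, -29) - 2*33*(-1242) = ((5 + 4*(-29)*(-35))² - 29*(-35)) - 2*33*(-1242) = ((5 + 4060)² + 1015) - 66*(-1242) = (4065² + 1015) + 81972 = (16524225 + 1015) + 81972 = 16525240 + 81972 = 16607212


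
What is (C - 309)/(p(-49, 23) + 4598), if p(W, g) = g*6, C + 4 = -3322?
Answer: -3635/4736 ≈ -0.76753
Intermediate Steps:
C = -3326 (C = -4 - 3322 = -3326)
p(W, g) = 6*g
(C - 309)/(p(-49, 23) + 4598) = (-3326 - 309)/(6*23 + 4598) = -3635/(138 + 4598) = -3635/4736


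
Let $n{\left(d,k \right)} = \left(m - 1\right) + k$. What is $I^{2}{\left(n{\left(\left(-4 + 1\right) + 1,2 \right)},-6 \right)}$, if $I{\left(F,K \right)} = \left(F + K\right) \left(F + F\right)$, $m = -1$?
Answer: $0$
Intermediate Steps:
$n{\left(d,k \right)} = -2 + k$ ($n{\left(d,k \right)} = \left(-1 - 1\right) + k = -2 + k$)
$I{\left(F,K \right)} = 2 F \left(F + K\right)$ ($I{\left(F,K \right)} = \left(F + K\right) 2 F = 2 F \left(F + K\right)$)
$I^{2}{\left(n{\left(\left(-4 + 1\right) + 1,2 \right)},-6 \right)} = \left(2 \left(-2 + 2\right) \left(\left(-2 + 2\right) - 6\right)\right)^{2} = \left(2 \cdot 0 \left(0 - 6\right)\right)^{2} = \left(2 \cdot 0 \left(-6\right)\right)^{2} = 0^{2} = 0$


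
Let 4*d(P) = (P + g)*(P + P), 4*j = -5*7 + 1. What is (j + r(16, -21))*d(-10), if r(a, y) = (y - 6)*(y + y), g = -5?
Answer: 168825/2 ≈ 84413.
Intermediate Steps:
r(a, y) = 2*y*(-6 + y) (r(a, y) = (-6 + y)*(2*y) = 2*y*(-6 + y))
j = -17/2 (j = (-5*7 + 1)/4 = (-35 + 1)/4 = (1/4)*(-34) = -17/2 ≈ -8.5000)
d(P) = P*(-5 + P)/2 (d(P) = ((P - 5)*(P + P))/4 = ((-5 + P)*(2*P))/4 = (2*P*(-5 + P))/4 = P*(-5 + P)/2)
(j + r(16, -21))*d(-10) = (-17/2 + 2*(-21)*(-6 - 21))*((1/2)*(-10)*(-5 - 10)) = (-17/2 + 2*(-21)*(-27))*((1/2)*(-10)*(-15)) = (-17/2 + 1134)*75 = (2251/2)*75 = 168825/2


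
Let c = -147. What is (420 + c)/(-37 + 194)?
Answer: 273/157 ≈ 1.7389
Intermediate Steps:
(420 + c)/(-37 + 194) = (420 - 147)/(-37 + 194) = 273/157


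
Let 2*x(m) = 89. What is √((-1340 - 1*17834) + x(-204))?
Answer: 3*I*√8502/2 ≈ 138.31*I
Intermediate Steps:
x(m) = 89/2 (x(m) = (½)*89 = 89/2)
√((-1340 - 1*17834) + x(-204)) = √((-1340 - 1*17834) + 89/2) = √((-1340 - 17834) + 89/2) = √(-19174 + 89/2) = √(-38259/2) = 3*I*√8502/2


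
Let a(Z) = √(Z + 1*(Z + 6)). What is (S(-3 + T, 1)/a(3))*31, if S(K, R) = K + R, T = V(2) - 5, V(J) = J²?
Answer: -31*√3/2 ≈ -26.847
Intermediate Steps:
T = -1 (T = 2² - 5 = 4 - 5 = -1)
a(Z) = √(6 + 2*Z) (a(Z) = √(Z + 1*(6 + Z)) = √(Z + (6 + Z)) = √(6 + 2*Z))
(S(-3 + T, 1)/a(3))*31 = (((-3 - 1) + 1)/(√(6 + 2*3)))*31 = ((-4 + 1)/(√(6 + 6)))*31 = -3*√3/6*31 = -√3/2*31 = -31*√3/2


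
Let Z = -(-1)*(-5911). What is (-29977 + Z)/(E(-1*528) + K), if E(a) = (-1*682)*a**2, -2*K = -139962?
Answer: 35888/190060707 ≈ 0.00018882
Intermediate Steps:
Z = -5911 (Z = -1*5911 = -5911)
K = 69981 (K = -1/2*(-139962) = 69981)
E(a) = -682*a**2
(-29977 + Z)/(E(-1*528) + K) = (-29977 - 5911)/(-682*(-1*528)**2 + 69981) = -35888/(-682*(-528)**2 + 69981) = -35888/(-682*278784 + 69981) = -35888/(-190130688 + 69981) = -35888/(-190060707) = -35888*(-1/190060707) = 35888/190060707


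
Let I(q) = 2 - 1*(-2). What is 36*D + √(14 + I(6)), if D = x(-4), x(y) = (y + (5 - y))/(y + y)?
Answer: -45/2 + 3*√2 ≈ -18.257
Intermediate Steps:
I(q) = 4 (I(q) = 2 + 2 = 4)
x(y) = 5/(2*y) (x(y) = 5/((2*y)) = 5*(1/(2*y)) = 5/(2*y))
D = -5/8 (D = (5/2)/(-4) = (5/2)*(-¼) = -5/8 ≈ -0.62500)
36*D + √(14 + I(6)) = 36*(-5/8) + √(14 + 4) = -45/2 + √18 = -45/2 + 3*√2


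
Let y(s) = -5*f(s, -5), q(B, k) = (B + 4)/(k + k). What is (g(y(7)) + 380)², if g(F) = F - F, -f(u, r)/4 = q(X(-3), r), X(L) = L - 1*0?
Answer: 144400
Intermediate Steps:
X(L) = L (X(L) = L + 0 = L)
q(B, k) = (4 + B)/(2*k) (q(B, k) = (4 + B)/((2*k)) = (4 + B)*(1/(2*k)) = (4 + B)/(2*k))
f(u, r) = -2/r (f(u, r) = -2*(4 - 3)/r = -2/r)
y(s) = -2 (y(s) = -(-10)/(-5) = -(-10)*(-1)/5 = -5*⅖ = -2)
g(F) = 0
(g(y(7)) + 380)² = (0 + 380)² = 380² = 144400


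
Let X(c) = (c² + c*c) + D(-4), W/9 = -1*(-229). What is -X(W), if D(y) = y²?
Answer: -8495458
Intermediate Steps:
W = 2061 (W = 9*(-1*(-229)) = 9*229 = 2061)
X(c) = 16 + 2*c² (X(c) = (c² + c*c) + (-4)² = (c² + c²) + 16 = 2*c² + 16 = 16 + 2*c²)
-X(W) = -(16 + 2*2061²) = -(16 + 2*4247721) = -(16 + 8495442) = -1*8495458 = -8495458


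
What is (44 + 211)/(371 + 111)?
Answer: 255/482 ≈ 0.52905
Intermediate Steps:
(44 + 211)/(371 + 111) = 255/482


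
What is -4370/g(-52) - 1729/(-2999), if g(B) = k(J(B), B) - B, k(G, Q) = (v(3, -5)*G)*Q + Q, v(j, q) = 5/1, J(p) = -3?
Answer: -1175701/233922 ≈ -5.0260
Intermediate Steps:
v(j, q) = 5 (v(j, q) = 5*1 = 5)
k(G, Q) = Q + 5*G*Q (k(G, Q) = (5*G)*Q + Q = 5*G*Q + Q = Q + 5*G*Q)
g(B) = -15*B (g(B) = B*(1 + 5*(-3)) - B = B*(1 - 15) - B = B*(-14) - B = -14*B - B = -15*B)
-4370/g(-52) - 1729/(-2999) = -4370/((-15*(-52))) - 1729/(-2999) = -4370/780 - 1729*(-1/2999) = -4370*1/780 + 1729/2999 = -437/78 + 1729/2999 = -1175701/233922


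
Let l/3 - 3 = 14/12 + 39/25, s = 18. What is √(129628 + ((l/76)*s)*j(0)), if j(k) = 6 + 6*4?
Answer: √4683977470/190 ≈ 360.21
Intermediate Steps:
j(k) = 30 (j(k) = 6 + 24 = 30)
l = 859/50 (l = 9 + 3*(14/12 + 39/25) = 9 + 3*(14*(1/12) + 39*(1/25)) = 9 + 3*(7/6 + 39/25) = 9 + 3*(409/150) = 9 + 409/50 = 859/50 ≈ 17.180)
√(129628 + ((l/76)*s)*j(0)) = √(129628 + (((859/50)/76)*18)*30) = √(129628 + (((859/50)*(1/76))*18)*30) = √(129628 + ((859/3800)*18)*30) = √(129628 + (7731/1900)*30) = √(129628 + 23193/190) = √(24652513/190) = √4683977470/190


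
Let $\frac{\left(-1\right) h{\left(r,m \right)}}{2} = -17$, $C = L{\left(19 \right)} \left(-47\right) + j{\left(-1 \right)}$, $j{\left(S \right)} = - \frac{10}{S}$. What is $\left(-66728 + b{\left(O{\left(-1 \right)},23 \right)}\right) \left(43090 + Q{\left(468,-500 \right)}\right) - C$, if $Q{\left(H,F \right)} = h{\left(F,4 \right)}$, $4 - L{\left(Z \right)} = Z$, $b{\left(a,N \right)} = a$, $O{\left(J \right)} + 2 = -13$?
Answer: $-2878225847$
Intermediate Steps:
$O{\left(J \right)} = -15$ ($O{\left(J \right)} = -2 - 13 = -15$)
$L{\left(Z \right)} = 4 - Z$
$C = 715$ ($C = \left(4 - 19\right) \left(-47\right) - \frac{10}{-1} = \left(4 - 19\right) \left(-47\right) - -10 = \left(-15\right) \left(-47\right) + 10 = 705 + 10 = 715$)
$h{\left(r,m \right)} = 34$ ($h{\left(r,m \right)} = \left(-2\right) \left(-17\right) = 34$)
$Q{\left(H,F \right)} = 34$
$\left(-66728 + b{\left(O{\left(-1 \right)},23 \right)}\right) \left(43090 + Q{\left(468,-500 \right)}\right) - C = \left(-66728 - 15\right) \left(43090 + 34\right) - 715 = \left(-66743\right) 43124 - 715 = -2878225132 - 715 = -2878225847$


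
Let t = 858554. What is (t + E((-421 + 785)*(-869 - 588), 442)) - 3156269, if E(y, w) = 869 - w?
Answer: -2297288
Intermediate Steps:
(t + E((-421 + 785)*(-869 - 588), 442)) - 3156269 = (858554 + (869 - 1*442)) - 3156269 = (858554 + (869 - 442)) - 3156269 = (858554 + 427) - 3156269 = 858981 - 3156269 = -2297288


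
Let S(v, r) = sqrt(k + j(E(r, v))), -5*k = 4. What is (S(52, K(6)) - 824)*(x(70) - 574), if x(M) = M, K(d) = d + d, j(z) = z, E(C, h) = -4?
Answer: 415296 - 1008*I*sqrt(30)/5 ≈ 4.153e+5 - 1104.2*I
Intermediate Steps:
k = -4/5 (k = -1/5*4 = -4/5 ≈ -0.80000)
K(d) = 2*d
S(v, r) = 2*I*sqrt(30)/5 (S(v, r) = sqrt(-4/5 - 4) = sqrt(-24/5) = 2*I*sqrt(30)/5)
(S(52, K(6)) - 824)*(x(70) - 574) = (2*I*sqrt(30)/5 - 824)*(70 - 574) = (-824 + 2*I*sqrt(30)/5)*(-504) = 415296 - 1008*I*sqrt(30)/5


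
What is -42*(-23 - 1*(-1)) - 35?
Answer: 889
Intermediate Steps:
-42*(-23 - 1*(-1)) - 35 = -42*(-23 + 1) - 35 = -42*(-22) - 35 = 924 - 35 = 889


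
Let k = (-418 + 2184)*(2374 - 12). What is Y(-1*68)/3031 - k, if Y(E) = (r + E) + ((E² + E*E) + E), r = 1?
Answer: -12643176939/3031 ≈ -4.1713e+6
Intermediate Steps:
Y(E) = 1 + 2*E + 2*E² (Y(E) = (1 + E) + ((E² + E*E) + E) = (1 + E) + ((E² + E²) + E) = (1 + E) + (2*E² + E) = (1 + E) + (E + 2*E²) = 1 + 2*E + 2*E²)
k = 4171292 (k = 1766*2362 = 4171292)
Y(-1*68)/3031 - k = (1 + 2*(-1*68) + 2*(-1*68)²)/3031 - 1*4171292 = (1 + 2*(-68) + 2*(-68)²)*(1/3031) - 4171292 = (1 - 136 + 2*4624)*(1/3031) - 4171292 = (1 - 136 + 9248)*(1/3031) - 4171292 = 9113*(1/3031) - 4171292 = 9113/3031 - 4171292 = -12643176939/3031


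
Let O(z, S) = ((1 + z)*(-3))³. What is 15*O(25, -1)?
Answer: -7118280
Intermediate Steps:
O(z, S) = (-3 - 3*z)³
15*O(25, -1) = 15*(-27*(1 + 25)³) = 15*(-27*26³) = 15*(-27*17576) = 15*(-474552) = -7118280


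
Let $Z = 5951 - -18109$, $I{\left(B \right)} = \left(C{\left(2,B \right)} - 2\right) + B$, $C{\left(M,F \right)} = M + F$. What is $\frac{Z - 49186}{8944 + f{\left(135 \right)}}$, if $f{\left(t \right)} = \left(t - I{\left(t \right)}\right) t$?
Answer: $\frac{25126}{9281} \approx 2.7073$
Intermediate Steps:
$C{\left(M,F \right)} = F + M$
$I{\left(B \right)} = 2 B$ ($I{\left(B \right)} = \left(\left(B + 2\right) - 2\right) + B = \left(\left(2 + B\right) - 2\right) + B = B + B = 2 B$)
$f{\left(t \right)} = - t^{2}$ ($f{\left(t \right)} = \left(t - 2 t\right) t = - t t = - t^{2}$)
$Z = 24060$ ($Z = 5951 + 18109 = 24060$)
$\frac{Z - 49186}{8944 + f{\left(135 \right)}} = \frac{24060 - 49186}{8944 - 135^{2}} = - \frac{25126}{8944 - 18225} = - \frac{25126}{-9281} = \left(-25126\right) \left(- \frac{1}{9281}\right) = \frac{25126}{9281}$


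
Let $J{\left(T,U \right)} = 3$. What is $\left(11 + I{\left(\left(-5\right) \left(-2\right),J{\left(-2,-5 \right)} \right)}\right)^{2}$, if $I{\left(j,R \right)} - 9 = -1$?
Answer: $361$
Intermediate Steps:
$I{\left(j,R \right)} = 8$ ($I{\left(j,R \right)} = 9 - 1 = 8$)
$\left(11 + I{\left(\left(-5\right) \left(-2\right),J{\left(-2,-5 \right)} \right)}\right)^{2} = \left(11 + 8\right)^{2} = 19^{2} = 361$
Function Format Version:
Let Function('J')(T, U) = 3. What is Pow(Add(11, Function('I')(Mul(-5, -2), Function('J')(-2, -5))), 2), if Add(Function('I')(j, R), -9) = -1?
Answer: 361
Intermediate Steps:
Function('I')(j, R) = 8 (Function('I')(j, R) = Add(9, -1) = 8)
Pow(Add(11, Function('I')(Mul(-5, -2), Function('J')(-2, -5))), 2) = Pow(Add(11, 8), 2) = Pow(19, 2) = 361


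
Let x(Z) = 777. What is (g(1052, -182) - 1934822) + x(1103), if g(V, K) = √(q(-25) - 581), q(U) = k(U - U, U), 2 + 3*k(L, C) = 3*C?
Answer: -1934045 + 2*I*√1365/3 ≈ -1.934e+6 + 24.631*I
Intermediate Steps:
k(L, C) = -⅔ + C (k(L, C) = -⅔ + (3*C)/3 = -⅔ + C)
q(U) = -⅔ + U
g(V, K) = 2*I*√1365/3 (g(V, K) = √((-⅔ - 25) - 581) = √(-77/3 - 581) = √(-1820/3) = 2*I*√1365/3)
(g(1052, -182) - 1934822) + x(1103) = (2*I*√1365/3 - 1934822) + 777 = (-1934822 + 2*I*√1365/3) + 777 = -1934045 + 2*I*√1365/3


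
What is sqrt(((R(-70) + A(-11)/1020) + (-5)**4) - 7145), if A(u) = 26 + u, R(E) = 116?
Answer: I*sqrt(7403007)/34 ≈ 80.025*I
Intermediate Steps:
sqrt(((R(-70) + A(-11)/1020) + (-5)**4) - 7145) = sqrt(((116 + (26 - 11)/1020) + (-5)**4) - 7145) = sqrt(((116 + 15*(1/1020)) + 625) - 7145) = sqrt(((116 + 1/68) + 625) - 7145) = sqrt((7889/68 + 625) - 7145) = sqrt(50389/68 - 7145) = sqrt(-435471/68) = I*sqrt(7403007)/34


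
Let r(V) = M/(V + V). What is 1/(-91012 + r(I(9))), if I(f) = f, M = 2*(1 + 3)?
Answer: -9/819104 ≈ -1.0988e-5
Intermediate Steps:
M = 8 (M = 2*4 = 8)
r(V) = 4/V (r(V) = 8/(V + V) = 8/((2*V)) = 8*(1/(2*V)) = 4/V)
1/(-91012 + r(I(9))) = 1/(-91012 + 4/9) = 1/(-819104/9) = -9/819104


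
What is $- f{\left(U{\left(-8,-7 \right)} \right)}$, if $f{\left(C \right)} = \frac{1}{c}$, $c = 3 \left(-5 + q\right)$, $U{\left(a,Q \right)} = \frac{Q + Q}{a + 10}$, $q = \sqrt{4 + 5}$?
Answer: $\frac{1}{6} \approx 0.16667$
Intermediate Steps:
$q = 3$ ($q = \sqrt{9} = 3$)
$U{\left(a,Q \right)} = \frac{2 Q}{10 + a}$
$c = -6$ ($c = 3 \left(-5 + 3\right) = 3 \left(-2\right) = -6$)
$f{\left(C \right)} = - \frac{1}{6}$ ($f{\left(C \right)} = \frac{1}{-6} = - \frac{1}{6}$)
$- f{\left(U{\left(-8,-7 \right)} \right)} = \left(-1\right) \left(- \frac{1}{6}\right) = \frac{1}{6}$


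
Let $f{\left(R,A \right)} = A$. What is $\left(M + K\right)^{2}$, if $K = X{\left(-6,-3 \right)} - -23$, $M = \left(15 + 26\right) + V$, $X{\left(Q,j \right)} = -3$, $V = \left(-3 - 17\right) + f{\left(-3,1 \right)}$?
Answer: $1764$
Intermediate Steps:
$V = -19$ ($V = \left(-3 - 17\right) + 1 = -20 + 1 = -19$)
$M = 22$ ($M = \left(15 + 26\right) - 19 = 41 - 19 = 22$)
$K = 20$ ($K = -3 - -23 = -3 + 23 = 20$)
$\left(M + K\right)^{2} = \left(22 + 20\right)^{2} = 42^{2} = 1764$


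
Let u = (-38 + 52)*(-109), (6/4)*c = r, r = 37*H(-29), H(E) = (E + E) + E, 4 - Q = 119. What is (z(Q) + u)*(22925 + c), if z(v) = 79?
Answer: -30067213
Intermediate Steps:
Q = -115 (Q = 4 - 1*119 = 4 - 119 = -115)
H(E) = 3*E (H(E) = 2*E + E = 3*E)
r = -3219 (r = 37*(3*(-29)) = 37*(-87) = -3219)
c = -2146 (c = (2/3)*(-3219) = -2146)
u = -1526 (u = 14*(-109) = -1526)
(z(Q) + u)*(22925 + c) = (79 - 1526)*(22925 - 2146) = -1447*20779 = -30067213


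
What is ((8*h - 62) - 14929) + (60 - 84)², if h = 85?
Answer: -13735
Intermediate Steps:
((8*h - 62) - 14929) + (60 - 84)² = ((8*85 - 62) - 14929) + (60 - 84)² = ((680 - 62) - 14929) + (-24)² = (618 - 14929) + 576 = -14311 + 576 = -13735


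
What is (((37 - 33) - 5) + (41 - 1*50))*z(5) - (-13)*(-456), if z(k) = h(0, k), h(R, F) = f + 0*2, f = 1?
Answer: -5938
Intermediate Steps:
h(R, F) = 1 (h(R, F) = 1 + 0*2 = 1 + 0 = 1)
z(k) = 1
(((37 - 33) - 5) + (41 - 1*50))*z(5) - (-13)*(-456) = (((37 - 33) - 5) + (41 - 1*50))*1 - (-13)*(-456) = ((4 - 5) + (41 - 50))*1 - 1*5928 = (-1 - 9)*1 - 5928 = -10*1 - 5928 = -10 - 5928 = -5938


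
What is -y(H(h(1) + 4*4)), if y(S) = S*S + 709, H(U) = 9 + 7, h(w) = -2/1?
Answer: -965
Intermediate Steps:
h(w) = -2 (h(w) = -2*1 = -2)
H(U) = 16
y(S) = 709 + S**2 (y(S) = S**2 + 709 = 709 + S**2)
-y(H(h(1) + 4*4)) = -(709 + 16**2) = -(709 + 256) = -1*965 = -965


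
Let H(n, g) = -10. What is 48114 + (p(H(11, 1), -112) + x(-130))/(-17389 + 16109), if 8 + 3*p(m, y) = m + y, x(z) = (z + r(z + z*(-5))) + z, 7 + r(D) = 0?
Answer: 184758691/3840 ≈ 48114.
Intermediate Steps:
r(D) = -7 (r(D) = -7 + 0 = -7)
x(z) = -7 + 2*z (x(z) = (z - 7) + z = (-7 + z) + z = -7 + 2*z)
p(m, y) = -8/3 + m/3 + y/3 (p(m, y) = -8/3 + (m + y)/3 = -8/3 + (m/3 + y/3) = -8/3 + m/3 + y/3)
48114 + (p(H(11, 1), -112) + x(-130))/(-17389 + 16109) = 48114 + ((-8/3 + (1/3)*(-10) + (1/3)*(-112)) + (-7 + 2*(-130)))/(-17389 + 16109) = 48114 + ((-8/3 - 10/3 - 112/3) + (-7 - 260))/(-1280) = 48114 + (-130/3 - 267)*(-1/1280) = 48114 - 931/3*(-1/1280) = 48114 + 931/3840 = 184758691/3840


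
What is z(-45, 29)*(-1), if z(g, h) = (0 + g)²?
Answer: -2025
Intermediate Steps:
z(g, h) = g²
z(-45, 29)*(-1) = (-45)²*(-1) = 2025*(-1) = -2025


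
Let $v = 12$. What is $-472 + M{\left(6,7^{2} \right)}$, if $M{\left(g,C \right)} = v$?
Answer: $-460$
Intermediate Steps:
$M{\left(g,C \right)} = 12$
$-472 + M{\left(6,7^{2} \right)} = -472 + 12 = -460$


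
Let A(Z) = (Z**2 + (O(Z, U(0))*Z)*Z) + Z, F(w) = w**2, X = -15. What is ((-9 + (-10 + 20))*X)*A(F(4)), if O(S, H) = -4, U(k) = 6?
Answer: 11280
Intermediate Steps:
A(Z) = Z - 3*Z**2 (A(Z) = (Z**2 + (-4*Z)*Z) + Z = (Z**2 - 4*Z**2) + Z = -3*Z**2 + Z = Z - 3*Z**2)
((-9 + (-10 + 20))*X)*A(F(4)) = ((-9 + (-10 + 20))*(-15))*(4**2*(1 - 3*4**2)) = ((-9 + 10)*(-15))*(16*(1 - 3*16)) = (1*(-15))*(16*(1 - 48)) = -240*(-47) = -15*(-752) = 11280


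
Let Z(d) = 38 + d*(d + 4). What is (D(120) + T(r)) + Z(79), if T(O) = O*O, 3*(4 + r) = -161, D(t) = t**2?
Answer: 218884/9 ≈ 24320.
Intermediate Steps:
r = -173/3 (r = -4 + (1/3)*(-161) = -4 - 161/3 = -173/3 ≈ -57.667)
T(O) = O**2
Z(d) = 38 + d*(4 + d)
(D(120) + T(r)) + Z(79) = (120**2 + (-173/3)**2) + (38 + 79**2 + 4*79) = (14400 + 29929/9) + (38 + 6241 + 316) = 159529/9 + 6595 = 218884/9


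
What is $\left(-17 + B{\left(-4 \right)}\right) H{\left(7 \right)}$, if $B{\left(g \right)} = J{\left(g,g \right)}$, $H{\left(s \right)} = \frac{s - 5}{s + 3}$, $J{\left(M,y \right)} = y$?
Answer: $- \frac{21}{5} \approx -4.2$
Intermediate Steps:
$H{\left(s \right)} = \frac{-5 + s}{3 + s}$
$B{\left(g \right)} = g$
$\left(-17 + B{\left(-4 \right)}\right) H{\left(7 \right)} = \left(-17 - 4\right) \frac{-5 + 7}{3 + 7} = - 21 \cdot \frac{1}{10} \cdot 2 = \left(-21\right) \frac{1}{5} = - \frac{21}{5}$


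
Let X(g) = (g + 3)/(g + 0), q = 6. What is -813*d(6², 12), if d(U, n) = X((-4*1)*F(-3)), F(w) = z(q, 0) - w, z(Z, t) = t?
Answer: -2439/4 ≈ -609.75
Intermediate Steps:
F(w) = -w (F(w) = 0 - w = -w)
X(g) = (3 + g)/g
d(U, n) = ¾ (d(U, n) = (3 + (-4*1)*(-1*(-3)))/(((-4*1)*(-1*(-3)))) = (3 - 4*3)/((-4*3)) = (3 - 12)/(-12) = -1/12*(-9) = ¾)
-813*d(6², 12) = -813*¾ = -2439/4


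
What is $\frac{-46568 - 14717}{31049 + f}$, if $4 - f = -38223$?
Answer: $- \frac{61285}{69276} \approx -0.88465$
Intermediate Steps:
$f = 38227$ ($f = 4 - -38223 = 4 + 38223 = 38227$)
$\frac{-46568 - 14717}{31049 + f} = \frac{-46568 - 14717}{31049 + 38227} = - \frac{61285}{69276}$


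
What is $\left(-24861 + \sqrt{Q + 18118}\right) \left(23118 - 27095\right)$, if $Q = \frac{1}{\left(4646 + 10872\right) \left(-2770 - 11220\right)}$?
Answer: $98872197 - \frac{3977 \sqrt{213479997006447841595}}{108548410} \approx 9.8337 \cdot 10^{7}$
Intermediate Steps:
$Q = - \frac{1}{217096820}$ ($Q = \frac{1}{15518 \left(-13990\right)} = \frac{1}{-217096820} = - \frac{1}{217096820} \approx -4.6062 \cdot 10^{-9}$)
$\left(-24861 + \sqrt{Q + 18118}\right) \left(23118 - 27095\right) = \left(-24861 + \sqrt{- \frac{1}{217096820} + 18118}\right) \left(23118 - 27095\right) = \left(-24861 + \sqrt{\frac{3933360184759}{217096820}}\right) \left(-3977\right) = \left(-24861 + \frac{\sqrt{213479997006447841595}}{108548410}\right) \left(-3977\right) = 98872197 - \frac{3977 \sqrt{213479997006447841595}}{108548410}$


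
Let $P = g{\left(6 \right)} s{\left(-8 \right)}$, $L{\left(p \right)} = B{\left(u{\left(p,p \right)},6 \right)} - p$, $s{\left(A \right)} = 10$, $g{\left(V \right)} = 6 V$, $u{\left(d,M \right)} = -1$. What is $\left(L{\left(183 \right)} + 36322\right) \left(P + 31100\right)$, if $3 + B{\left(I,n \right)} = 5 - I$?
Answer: $1137027320$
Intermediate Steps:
$B{\left(I,n \right)} = 2 - I$ ($B{\left(I,n \right)} = -3 - \left(-5 + I\right) = 2 - I$)
$L{\left(p \right)} = 3 - p$ ($L{\left(p \right)} = \left(2 - -1\right) - p = \left(2 + 1\right) - p = 3 - p$)
$P = 360$ ($P = 6 \cdot 6 \cdot 10 = 36 \cdot 10 = 360$)
$\left(L{\left(183 \right)} + 36322\right) \left(P + 31100\right) = \left(\left(3 - 183\right) + 36322\right) \left(360 + 31100\right) = \left(\left(3 - 183\right) + 36322\right) 31460 = \left(-180 + 36322\right) 31460 = 36142 \cdot 31460 = 1137027320$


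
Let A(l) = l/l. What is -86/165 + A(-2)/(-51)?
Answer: -1517/2805 ≈ -0.54082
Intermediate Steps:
A(l) = 1
-86/165 + A(-2)/(-51) = -86/165 + 1/(-51) = -86*1/165 + 1*(-1/51) = -86/165 - 1/51 = -1517/2805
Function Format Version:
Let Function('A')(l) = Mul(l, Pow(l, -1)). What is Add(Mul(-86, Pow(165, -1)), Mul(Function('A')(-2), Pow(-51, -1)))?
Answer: Rational(-1517, 2805) ≈ -0.54082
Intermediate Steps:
Function('A')(l) = 1
Add(Mul(-86, Pow(165, -1)), Mul(Function('A')(-2), Pow(-51, -1))) = Add(Mul(-86, Pow(165, -1)), Mul(1, Pow(-51, -1))) = Add(Mul(-86, Rational(1, 165)), Mul(1, Rational(-1, 51))) = Add(Rational(-86, 165), Rational(-1, 51)) = Rational(-1517, 2805)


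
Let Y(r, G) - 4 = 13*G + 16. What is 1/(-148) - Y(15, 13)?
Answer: -27973/148 ≈ -189.01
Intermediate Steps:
Y(r, G) = 20 + 13*G (Y(r, G) = 4 + (13*G + 16) = 4 + (16 + 13*G) = 20 + 13*G)
1/(-148) - Y(15, 13) = 1/(-148) - (20 + 13*13) = -1/148 - (20 + 169) = -1/148 - 1*189 = -1/148 - 189 = -27973/148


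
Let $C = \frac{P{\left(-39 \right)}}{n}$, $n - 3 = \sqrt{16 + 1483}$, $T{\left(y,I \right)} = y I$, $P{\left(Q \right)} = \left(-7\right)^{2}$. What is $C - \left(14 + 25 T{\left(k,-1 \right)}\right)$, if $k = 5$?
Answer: $\frac{165243}{1490} + \frac{49 \sqrt{1499}}{1490} \approx 112.17$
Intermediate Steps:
$P{\left(Q \right)} = 49$
$T{\left(y,I \right)} = I y$
$n = 3 + \sqrt{1499}$ ($n = 3 + \sqrt{16 + 1483} = 3 + \sqrt{1499} \approx 41.717$)
$C = \frac{49}{3 + \sqrt{1499}} \approx 1.1746$
$C - \left(14 + 25 T{\left(k,-1 \right)}\right) = \left(- \frac{147}{1490} + \frac{49 \sqrt{1499}}{1490}\right) - \left(14 + 25 \left(\left(-1\right) 5\right)\right) = \left(- \frac{147}{1490} + \frac{49 \sqrt{1499}}{1490}\right) - \left(14 + 25 \left(-5\right)\right) = \left(- \frac{147}{1490} + \frac{49 \sqrt{1499}}{1490}\right) - \left(14 - 125\right) = \left(- \frac{147}{1490} + \frac{49 \sqrt{1499}}{1490}\right) - -111 = \left(- \frac{147}{1490} + \frac{49 \sqrt{1499}}{1490}\right) + 111 = \frac{165243}{1490} + \frac{49 \sqrt{1499}}{1490}$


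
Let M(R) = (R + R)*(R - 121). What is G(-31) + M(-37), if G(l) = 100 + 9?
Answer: 11801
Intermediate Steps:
G(l) = 109
M(R) = 2*R*(-121 + R) (M(R) = (2*R)*(-121 + R) = 2*R*(-121 + R))
G(-31) + M(-37) = 109 + 2*(-37)*(-121 - 37) = 109 + 2*(-37)*(-158) = 109 + 11692 = 11801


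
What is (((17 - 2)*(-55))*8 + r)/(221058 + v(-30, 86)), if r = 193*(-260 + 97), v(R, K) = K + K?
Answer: -38059/221230 ≈ -0.17203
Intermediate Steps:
v(R, K) = 2*K
r = -31459 (r = 193*(-163) = -31459)
(((17 - 2)*(-55))*8 + r)/(221058 + v(-30, 86)) = (((17 - 2)*(-55))*8 - 31459)/(221058 + 2*86) = ((15*(-55))*8 - 31459)/(221058 + 172) = (-825*8 - 31459)/221230 = (-6600 - 31459)*(1/221230) = -38059*1/221230 = -38059/221230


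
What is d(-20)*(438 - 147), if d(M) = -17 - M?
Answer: 873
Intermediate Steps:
d(-20)*(438 - 147) = (-17 - 1*(-20))*(438 - 147) = (-17 + 20)*291 = 3*291 = 873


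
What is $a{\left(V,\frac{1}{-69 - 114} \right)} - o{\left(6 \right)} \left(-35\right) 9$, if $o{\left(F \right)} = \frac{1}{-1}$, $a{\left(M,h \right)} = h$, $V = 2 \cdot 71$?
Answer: $- \frac{57646}{183} \approx -315.01$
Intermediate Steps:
$V = 142$
$o{\left(F \right)} = -1$
$a{\left(V,\frac{1}{-69 - 114} \right)} - o{\left(6 \right)} \left(-35\right) 9 = \frac{1}{-69 - 114} - \left(-1\right) \left(-35\right) 9 = \frac{1}{-183} - 35 \cdot 9 = - \frac{1}{183} - 315 = - \frac{57646}{183}$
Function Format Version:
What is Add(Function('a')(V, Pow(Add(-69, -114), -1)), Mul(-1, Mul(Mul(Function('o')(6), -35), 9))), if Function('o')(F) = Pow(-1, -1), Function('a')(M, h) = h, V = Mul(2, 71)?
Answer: Rational(-57646, 183) ≈ -315.01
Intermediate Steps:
V = 142
Function('o')(F) = -1
Add(Function('a')(V, Pow(Add(-69, -114), -1)), Mul(-1, Mul(Mul(Function('o')(6), -35), 9))) = Add(Pow(Add(-69, -114), -1), Mul(-1, Mul(Mul(-1, -35), 9))) = Add(Pow(-183, -1), Mul(-1, Mul(35, 9))) = Add(Rational(-1, 183), Mul(-1, 315)) = Add(Rational(-1, 183), -315) = Rational(-57646, 183)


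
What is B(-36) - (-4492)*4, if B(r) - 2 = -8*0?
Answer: 17970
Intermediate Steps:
B(r) = 2 (B(r) = 2 - 8*0 = 2 + 0 = 2)
B(-36) - (-4492)*4 = 2 - (-4492)*4 = 2 - 1*(-17968) = 2 + 17968 = 17970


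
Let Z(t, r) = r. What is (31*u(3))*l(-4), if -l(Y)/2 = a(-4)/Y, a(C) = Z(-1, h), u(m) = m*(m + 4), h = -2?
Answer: -651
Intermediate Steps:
u(m) = m*(4 + m)
a(C) = -2
l(Y) = 4/Y (l(Y) = -(-4)/Y = 4/Y)
(31*u(3))*l(-4) = (31*(3*(4 + 3)))*(4/(-4)) = (31*(3*7))*(4*(-1/4)) = (31*21)*(-1) = 651*(-1) = -651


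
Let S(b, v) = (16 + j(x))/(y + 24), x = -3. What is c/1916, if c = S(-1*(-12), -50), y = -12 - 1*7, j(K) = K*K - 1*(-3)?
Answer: 7/2395 ≈ 0.0029228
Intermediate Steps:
j(K) = 3 + K² (j(K) = K² + 3 = 3 + K²)
y = -19 (y = -12 - 7 = -19)
S(b, v) = 28/5 (S(b, v) = (16 + (3 + (-3)²))/(-19 + 24) = (16 + (3 + 9))/5 = (16 + 12)*(⅕) = 28*(⅕) = 28/5)
c = 28/5 ≈ 5.6000
c/1916 = (28/5)/1916 = (28/5)*(1/1916) = 7/2395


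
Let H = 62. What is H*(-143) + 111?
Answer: -8755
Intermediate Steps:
H*(-143) + 111 = 62*(-143) + 111 = -8866 + 111 = -8755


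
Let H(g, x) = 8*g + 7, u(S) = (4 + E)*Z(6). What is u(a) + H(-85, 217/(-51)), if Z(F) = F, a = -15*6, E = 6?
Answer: -613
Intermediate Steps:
a = -90
u(S) = 60 (u(S) = (4 + 6)*6 = 10*6 = 60)
H(g, x) = 7 + 8*g
u(a) + H(-85, 217/(-51)) = 60 + (7 + 8*(-85)) = 60 + (7 - 680) = 60 - 673 = -613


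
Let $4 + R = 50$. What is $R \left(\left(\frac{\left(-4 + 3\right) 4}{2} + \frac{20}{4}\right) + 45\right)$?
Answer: $2208$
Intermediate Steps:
$R = 46$ ($R = -4 + 50 = 46$)
$R \left(\left(\frac{\left(-4 + 3\right) 4}{2} + \frac{20}{4}\right) + 45\right) = 46 \left(\left(\frac{\left(-4 + 3\right) 4}{2} + \frac{20}{4}\right) + 45\right) = 46 \left(\left(\left(-1\right) 4 \cdot \frac{1}{2} + 20 \cdot \frac{1}{4}\right) + 45\right) = 46 \left(\left(\left(-4\right) \frac{1}{2} + 5\right) + 45\right) = 46 \left(\left(-2 + 5\right) + 45\right) = 46 \left(3 + 45\right) = 46 \cdot 48 = 2208$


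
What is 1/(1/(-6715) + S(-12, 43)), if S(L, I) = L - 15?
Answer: -6715/181306 ≈ -0.037037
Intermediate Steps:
S(L, I) = -15 + L
1/(1/(-6715) + S(-12, 43)) = 1/(1/(-6715) + (-15 - 12)) = 1/(-1/6715 - 27) = 1/(-181306/6715) = -6715/181306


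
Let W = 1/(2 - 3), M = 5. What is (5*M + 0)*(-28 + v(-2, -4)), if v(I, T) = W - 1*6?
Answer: -875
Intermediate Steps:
W = -1 (W = 1/(-1) = -1)
v(I, T) = -7 (v(I, T) = -1 - 1*6 = -1 - 6 = -7)
(5*M + 0)*(-28 + v(-2, -4)) = (5*5 + 0)*(-28 - 7) = (25 + 0)*(-35) = 25*(-35) = -875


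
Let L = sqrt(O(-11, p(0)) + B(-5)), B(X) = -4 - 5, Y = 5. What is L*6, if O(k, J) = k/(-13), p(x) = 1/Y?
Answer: 6*I*sqrt(1378)/13 ≈ 17.133*I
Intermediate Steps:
p(x) = 1/5
O(k, J) = -k/13 (O(k, J) = k*(-1/13) = -k/13)
B(X) = -9
L = I*sqrt(1378)/13 (L = sqrt(-1/13*(-11) - 9) = sqrt(11/13 - 9) = sqrt(-106/13) = I*sqrt(1378)/13 ≈ 2.8555*I)
L*6 = (I*sqrt(1378)/13)*6 = 6*I*sqrt(1378)/13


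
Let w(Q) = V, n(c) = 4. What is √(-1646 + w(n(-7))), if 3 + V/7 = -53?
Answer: I*√2038 ≈ 45.144*I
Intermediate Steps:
V = -392 (V = -21 + 7*(-53) = -21 - 371 = -392)
w(Q) = -392
√(-1646 + w(n(-7))) = √(-1646 - 392) = √(-2038) = I*√2038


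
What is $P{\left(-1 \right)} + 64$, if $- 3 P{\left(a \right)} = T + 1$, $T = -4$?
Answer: $65$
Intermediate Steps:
$P{\left(a \right)} = 1$ ($P{\left(a \right)} = - \frac{-4 + 1}{3} = \left(- \frac{1}{3}\right) \left(-3\right) = 1$)
$P{\left(-1 \right)} + 64 = 1 + 64 = 65$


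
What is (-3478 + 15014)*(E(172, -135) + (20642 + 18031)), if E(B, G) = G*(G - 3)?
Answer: 661047408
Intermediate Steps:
E(B, G) = G*(-3 + G)
(-3478 + 15014)*(E(172, -135) + (20642 + 18031)) = (-3478 + 15014)*(-135*(-3 - 135) + (20642 + 18031)) = 11536*(-135*(-138) + 38673) = 11536*(18630 + 38673) = 11536*57303 = 661047408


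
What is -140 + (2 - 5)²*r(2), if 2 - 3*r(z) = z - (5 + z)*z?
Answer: -98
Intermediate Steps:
r(z) = ⅔ - z/3 + z*(5 + z)/3 (r(z) = ⅔ - (z - (5 + z)*z)/3 = ⅔ - (z - z*(5 + z))/3 = ⅔ + (-z/3 + z*(5 + z)/3) = ⅔ - z/3 + z*(5 + z)/3)
-140 + (2 - 5)²*r(2) = -140 + (2 - 5)²*(⅔ + (⅓)*2² + (4/3)*2) = -140 + (-3)²*(⅔ + (⅓)*4 + 8/3) = -140 + 9*(⅔ + 4/3 + 8/3) = -140 + 9*(14/3) = -140 + 42 = -98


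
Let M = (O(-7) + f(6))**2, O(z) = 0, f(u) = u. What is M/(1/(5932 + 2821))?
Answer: 315108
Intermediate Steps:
M = 36 (M = (0 + 6)**2 = 6**2 = 36)
M/(1/(5932 + 2821)) = 36/(1/(5932 + 2821)) = 36/(1/8753) = 36*8753 = 315108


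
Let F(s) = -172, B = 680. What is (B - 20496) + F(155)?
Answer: -19988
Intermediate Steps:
(B - 20496) + F(155) = (680 - 20496) - 172 = -19816 - 172 = -19988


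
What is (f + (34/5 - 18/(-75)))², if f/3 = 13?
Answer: 1324801/625 ≈ 2119.7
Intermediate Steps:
f = 39 (f = 3*13 = 39)
(f + (34/5 - 18/(-75)))² = (39 + (34/5 - 18/(-75)))² = (39 + (34*(⅕) - 18*(-1/75)))² = (39 + (34/5 + 6/25))² = (39 + 176/25)² = (1151/25)² = 1324801/625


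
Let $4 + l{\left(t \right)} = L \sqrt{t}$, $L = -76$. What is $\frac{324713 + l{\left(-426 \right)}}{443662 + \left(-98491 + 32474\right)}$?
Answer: $\frac{324709}{377645} - \frac{76 i \sqrt{426}}{377645} \approx 0.85983 - 0.0041537 i$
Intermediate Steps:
$l{\left(t \right)} = -4 - 76 \sqrt{t}$
$\frac{324713 + l{\left(-426 \right)}}{443662 + \left(-98491 + 32474\right)} = \frac{324713 - \left(4 + 76 \sqrt{-426}\right)}{443662 + \left(-98491 + 32474\right)} = \frac{324713 - \left(4 + 76 i \sqrt{426}\right)}{443662 - 66017} = \frac{324713 - \left(4 + 76 i \sqrt{426}\right)}{377645} = \left(324709 - 76 i \sqrt{426}\right) \frac{1}{377645} = \frac{324709}{377645} - \frac{76 i \sqrt{426}}{377645}$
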